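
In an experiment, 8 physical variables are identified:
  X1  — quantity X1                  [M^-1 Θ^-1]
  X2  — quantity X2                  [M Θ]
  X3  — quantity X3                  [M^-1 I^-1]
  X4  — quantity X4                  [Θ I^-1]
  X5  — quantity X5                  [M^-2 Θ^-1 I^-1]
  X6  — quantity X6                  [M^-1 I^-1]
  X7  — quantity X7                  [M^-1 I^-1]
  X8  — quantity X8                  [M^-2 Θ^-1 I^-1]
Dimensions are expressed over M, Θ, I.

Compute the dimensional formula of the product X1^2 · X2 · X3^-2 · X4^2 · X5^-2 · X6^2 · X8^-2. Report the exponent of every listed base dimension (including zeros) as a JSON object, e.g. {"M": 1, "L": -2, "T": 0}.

Exponent matrix [M,Θ,I] × [X1,X2,X3,X4,X5,X6,X7,X8]:
  M: [-1  1 -1  0 -2 -1 -1 -2]
  Θ: [-1  1  0  1 -1  0  0 -1]
  I: [ 0  0 -1 -1 -1 -1 -1 -1]
  [M]: (2)·-1+(1)·1+(-2)·-1+(2)·0+(-2)·-2+(2)·-1+(-2)·-2 = 7
  [Θ]: (2)·-1+(1)·1+(-2)·0+(2)·1+(-2)·-1+(2)·0+(-2)·-1 = 5
  [I]: (2)·0+(1)·0+(-2)·-1+(2)·-1+(-2)·-1+(2)·-1+(-2)·-1 = 2
⇒ M^7 Θ^5 I^2

{"M": 7, "Θ": 5, "I": 2}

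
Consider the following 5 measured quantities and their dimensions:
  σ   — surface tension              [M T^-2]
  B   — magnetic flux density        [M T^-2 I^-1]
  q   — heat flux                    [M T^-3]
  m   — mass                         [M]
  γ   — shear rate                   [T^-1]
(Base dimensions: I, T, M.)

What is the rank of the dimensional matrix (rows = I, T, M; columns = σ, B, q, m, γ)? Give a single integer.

3

Dimensional matrix (I×T×M by σ×B×q×m×γ):
  I: [ 0 -1  0  0  0]
  T: [-2 -2 -3  0 -1]
  M: [ 1  1  1  1  0]
Echelon form has 3 nonzero rows (pivots: σ,B,q)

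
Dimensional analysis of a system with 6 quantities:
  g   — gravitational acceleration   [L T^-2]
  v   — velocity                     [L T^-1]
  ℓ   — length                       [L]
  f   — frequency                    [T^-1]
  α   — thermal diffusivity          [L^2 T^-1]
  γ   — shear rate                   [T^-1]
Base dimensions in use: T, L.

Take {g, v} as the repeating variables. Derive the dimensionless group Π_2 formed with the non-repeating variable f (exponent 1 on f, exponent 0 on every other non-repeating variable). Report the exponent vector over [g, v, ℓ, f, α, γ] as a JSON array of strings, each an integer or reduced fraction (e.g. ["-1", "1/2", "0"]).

["-1", "1", "0", "1", "0", "0"]

Write exponents as rows T,L / cols g,v,ℓ,f,α,γ:
  T: [-2 -1  0 -1 -1 -1]
  L: [ 1  1  1  0  2  0]
Echelon form has 2 nonzero rows (pivots: g,v)
Repeat: g,v; free: ℓ,f,α,γ
RREF:
  r0: [   1    0   -1    1   -1    1]
  r1: [   0    1    2   -1    3   -1]
Fix exponent of f at 1, ℓ at 0, α at 0, γ at 0; solve each RREF row for its pivot's exponent:
  r0: exp(g) + (1)·1 = 0 ⇒ exp(g) = -1
  r1: exp(v) + (-1)·1 = 0 ⇒ exp(v) = 1
Π_2 = g^-1 · v · f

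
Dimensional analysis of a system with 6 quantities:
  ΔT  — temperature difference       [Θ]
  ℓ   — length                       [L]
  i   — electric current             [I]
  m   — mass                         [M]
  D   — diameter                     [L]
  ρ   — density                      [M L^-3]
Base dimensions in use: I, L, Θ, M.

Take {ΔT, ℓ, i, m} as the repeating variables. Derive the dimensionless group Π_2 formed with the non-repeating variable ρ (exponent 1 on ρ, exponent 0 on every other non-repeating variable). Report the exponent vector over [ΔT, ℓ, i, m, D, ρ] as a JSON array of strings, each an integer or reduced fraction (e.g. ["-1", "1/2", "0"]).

["0", "3", "0", "-1", "0", "1"]

Dimensional matrix (I×L×Θ×M by ΔT×ℓ×i×m×D×ρ):
  I: [ 0  0  1  0  0  0]
  L: [ 0  1  0  0  1 -3]
  Θ: [ 1  0  0  0  0  0]
  M: [ 0  0  0  1  0  1]
Echelon form has 4 nonzero rows (pivots: ΔT,ℓ,i,m)
Pivot set = {ΔT,ℓ,i,m}, free = {D,ρ}
RREF:
  r0: [   1    0    0    0    0    0]
  r1: [   0    1    0    0    1   -3]
  r2: [   0    0    1    0    0    0]
  r3: [   0    0    0    1    0    1]
Fix exponent of ρ at 1, D at 0; solve each RREF row for its pivot's exponent:
  r0: exp(ΔT) + (0)·1 = 0 ⇒ exp(ΔT) = 0
  r1: exp(ℓ) + (-3)·1 = 0 ⇒ exp(ℓ) = 3
  r2: exp(i) + (0)·1 = 0 ⇒ exp(i) = 0
  r3: exp(m) + (1)·1 = 0 ⇒ exp(m) = -1
Π_2 = ℓ^3 · m^-1 · ρ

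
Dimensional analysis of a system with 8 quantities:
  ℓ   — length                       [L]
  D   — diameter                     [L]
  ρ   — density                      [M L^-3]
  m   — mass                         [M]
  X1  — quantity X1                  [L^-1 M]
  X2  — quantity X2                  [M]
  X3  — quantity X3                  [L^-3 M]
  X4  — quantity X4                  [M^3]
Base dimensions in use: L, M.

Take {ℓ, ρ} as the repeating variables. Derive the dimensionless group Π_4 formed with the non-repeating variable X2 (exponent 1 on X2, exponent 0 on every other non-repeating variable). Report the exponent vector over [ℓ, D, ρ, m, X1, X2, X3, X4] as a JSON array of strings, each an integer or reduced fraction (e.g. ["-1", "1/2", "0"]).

Exponent matrix [L,M] × [ℓ,D,ρ,m,X1,X2,X3,X4]:
  L: [ 1  1 -3  0 -1  0 -3  0]
  M: [ 0  0  1  1  1  1  1  3]
RREF → pivots at {ℓ,ρ} ⇒ r = 2
Repeat: ℓ,ρ; free: D,m,X1,X2,X3,X4
RREF:
  r0: [   1    1    0    3    2    3    0    9]
  r1: [   0    0    1    1    1    1    1    3]
Fix exponent of X2 at 1, D at 0, m at 0, X1 at 0, X3 at 0, X4 at 0; solve each RREF row for its pivot's exponent:
  r0: exp(ℓ) + (3)·1 = 0 ⇒ exp(ℓ) = -3
  r1: exp(ρ) + (1)·1 = 0 ⇒ exp(ρ) = -1
Π_4 = ℓ^-3 · ρ^-1 · X2

["-3", "0", "-1", "0", "0", "1", "0", "0"]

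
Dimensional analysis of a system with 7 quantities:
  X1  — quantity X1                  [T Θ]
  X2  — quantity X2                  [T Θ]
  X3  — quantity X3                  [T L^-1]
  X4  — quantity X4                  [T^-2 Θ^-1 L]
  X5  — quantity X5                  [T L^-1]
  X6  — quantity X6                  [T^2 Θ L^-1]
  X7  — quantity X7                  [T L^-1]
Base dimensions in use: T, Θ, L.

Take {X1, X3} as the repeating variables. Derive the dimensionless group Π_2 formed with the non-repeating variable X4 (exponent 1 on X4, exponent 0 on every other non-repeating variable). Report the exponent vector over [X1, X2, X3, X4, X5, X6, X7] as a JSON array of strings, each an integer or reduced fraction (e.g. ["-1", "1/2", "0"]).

["1", "0", "1", "1", "0", "0", "0"]

Dimensional matrix (T×Θ×L by X1×X2×X3×X4×X5×X6×X7):
  T: [ 1  1  1 -2  1  2  1]
  Θ: [ 1  1  0 -1  0  1  0]
  L: [ 0  0 -1  1 -1 -1 -1]
Row reduction gives pivot columns X1,X3; rank = 2
Pivot set = {X1,X3}, free = {X2,X4,X5,X6,X7}
RREF:
  r0: [   1    1    0   -1    0    1    0]
  r1: [   0    0    1   -1    1    1    1]
  r2: [   0    0    0    0    0    0    0]
Fix exponent of X4 at 1, X2 at 0, X5 at 0, X6 at 0, X7 at 0; solve each RREF row for its pivot's exponent:
  r0: exp(X1) + (-1)·1 = 0 ⇒ exp(X1) = 1
  r1: exp(X3) + (-1)·1 = 0 ⇒ exp(X3) = 1
Π_2 = X1 · X3 · X4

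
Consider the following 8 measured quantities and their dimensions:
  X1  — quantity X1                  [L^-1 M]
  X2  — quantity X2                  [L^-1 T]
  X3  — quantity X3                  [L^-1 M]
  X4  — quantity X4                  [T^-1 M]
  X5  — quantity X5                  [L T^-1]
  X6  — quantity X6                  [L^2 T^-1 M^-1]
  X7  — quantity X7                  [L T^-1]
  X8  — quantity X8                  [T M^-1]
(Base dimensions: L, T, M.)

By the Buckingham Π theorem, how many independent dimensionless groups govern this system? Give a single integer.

6

Dimensional matrix (L×T×M by X1×X2×X3×X4×X5×X6×X7×X8):
  L: [-1 -1 -1  0  1  2  1  0]
  T: [ 0  1  0 -1 -1 -1 -1  1]
  M: [ 1  0  1  1  0 -1  0 -1]
Echelon form has 2 nonzero rows (pivots: X1,X2)
Π count = n − r = 8 − 2 = 6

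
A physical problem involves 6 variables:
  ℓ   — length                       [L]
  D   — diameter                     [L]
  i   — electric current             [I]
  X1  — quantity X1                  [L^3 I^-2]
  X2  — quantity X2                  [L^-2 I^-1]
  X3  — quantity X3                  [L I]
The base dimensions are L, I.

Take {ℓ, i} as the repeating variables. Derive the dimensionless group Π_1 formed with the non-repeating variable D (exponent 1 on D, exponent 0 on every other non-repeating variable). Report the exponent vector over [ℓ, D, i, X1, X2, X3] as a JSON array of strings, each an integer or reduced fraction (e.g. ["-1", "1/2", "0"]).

["-1", "1", "0", "0", "0", "0"]

Exponent matrix [L,I] × [ℓ,D,i,X1,X2,X3]:
  L: [ 1  1  0  3 -2  1]
  I: [ 0  0  1 -2 -1  1]
Echelon form has 2 nonzero rows (pivots: ℓ,i)
Repeat: ℓ,i; free: D,X1,X2,X3
RREF:
  r0: [   1    1    0    3   -2    1]
  r1: [   0    0    1   -2   -1    1]
Fix exponent of D at 1, X1 at 0, X2 at 0, X3 at 0; solve each RREF row for its pivot's exponent:
  r0: exp(ℓ) + (1)·1 = 0 ⇒ exp(ℓ) = -1
  r1: exp(i) + (0)·1 = 0 ⇒ exp(i) = 0
Π_1 = ℓ^-1 · D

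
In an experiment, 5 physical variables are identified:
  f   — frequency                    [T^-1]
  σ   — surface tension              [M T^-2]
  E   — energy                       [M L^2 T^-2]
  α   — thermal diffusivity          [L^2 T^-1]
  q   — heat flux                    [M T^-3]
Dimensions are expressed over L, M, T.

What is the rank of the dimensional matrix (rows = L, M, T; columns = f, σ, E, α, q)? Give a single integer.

3

Exponent matrix [L,M,T] × [f,σ,E,α,q]:
  L: [ 0  0  2  2  0]
  M: [ 0  1  1  0  1]
  T: [-1 -2 -2 -1 -3]
Row reduction gives pivot columns f,σ,E; rank = 3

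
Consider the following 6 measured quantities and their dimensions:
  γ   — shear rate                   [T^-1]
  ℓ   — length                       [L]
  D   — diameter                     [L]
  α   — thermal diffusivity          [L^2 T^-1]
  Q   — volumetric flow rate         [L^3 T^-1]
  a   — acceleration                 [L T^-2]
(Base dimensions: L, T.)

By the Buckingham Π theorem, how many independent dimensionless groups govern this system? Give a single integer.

Dimensional matrix (L×T by γ×ℓ×D×α×Q×a):
  L: [ 0  1  1  2  3  1]
  T: [-1  0  0 -1 -1 -2]
Echelon form has 2 nonzero rows (pivots: γ,ℓ)
Π count = n − r = 6 − 2 = 4

4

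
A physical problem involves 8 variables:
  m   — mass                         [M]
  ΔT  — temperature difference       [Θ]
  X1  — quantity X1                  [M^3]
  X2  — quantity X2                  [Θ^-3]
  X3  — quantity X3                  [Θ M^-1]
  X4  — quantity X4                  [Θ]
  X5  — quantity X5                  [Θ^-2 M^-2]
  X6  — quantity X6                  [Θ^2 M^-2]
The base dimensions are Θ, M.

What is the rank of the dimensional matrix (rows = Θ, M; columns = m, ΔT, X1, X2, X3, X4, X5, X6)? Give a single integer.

2

Exponent matrix [Θ,M] × [m,ΔT,X1,X2,X3,X4,X5,X6]:
  Θ: [ 0  1  0 -3  1  1 -2  2]
  M: [ 1  0  3  0 -1  0 -2 -2]
Echelon form has 2 nonzero rows (pivots: m,ΔT)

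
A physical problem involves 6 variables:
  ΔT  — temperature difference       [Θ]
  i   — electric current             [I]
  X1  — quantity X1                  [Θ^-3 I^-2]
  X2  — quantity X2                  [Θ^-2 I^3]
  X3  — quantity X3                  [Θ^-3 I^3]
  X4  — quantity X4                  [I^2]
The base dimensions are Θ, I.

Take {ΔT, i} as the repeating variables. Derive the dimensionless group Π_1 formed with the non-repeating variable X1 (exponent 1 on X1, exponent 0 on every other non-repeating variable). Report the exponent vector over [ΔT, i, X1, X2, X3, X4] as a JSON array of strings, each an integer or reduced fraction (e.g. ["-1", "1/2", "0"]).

["3", "2", "1", "0", "0", "0"]

Write exponents as rows Θ,I / cols ΔT,i,X1,X2,X3,X4:
  Θ: [ 1  0 -3 -2 -3  0]
  I: [ 0  1 -2  3  3  2]
Row reduction gives pivot columns ΔT,i; rank = 2
Repeat: ΔT,i; free: X1,X2,X3,X4
RREF:
  r0: [   1    0   -3   -2   -3    0]
  r1: [   0    1   -2    3    3    2]
Fix exponent of X1 at 1, X2 at 0, X3 at 0, X4 at 0; solve each RREF row for its pivot's exponent:
  r0: exp(ΔT) + (-3)·1 = 0 ⇒ exp(ΔT) = 3
  r1: exp(i) + (-2)·1 = 0 ⇒ exp(i) = 2
Π_1 = ΔT^3 · i^2 · X1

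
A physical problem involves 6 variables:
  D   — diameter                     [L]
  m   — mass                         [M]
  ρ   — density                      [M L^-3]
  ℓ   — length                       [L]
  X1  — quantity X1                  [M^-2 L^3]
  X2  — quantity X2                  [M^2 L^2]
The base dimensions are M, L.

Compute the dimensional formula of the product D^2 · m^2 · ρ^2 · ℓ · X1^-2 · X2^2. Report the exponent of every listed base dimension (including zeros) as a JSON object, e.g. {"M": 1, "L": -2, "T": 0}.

{"M": 12, "L": -5}

Dimensional matrix (M×L by D×m×ρ×ℓ×X1×X2):
  M: [ 0  1  1  0 -2  2]
  L: [ 1  0 -3  1  3  2]
  [M]: (2)·0+(2)·1+(2)·1+(1)·0+(-2)·-2+(2)·2 = 12
  [L]: (2)·1+(2)·0+(2)·-3+(1)·1+(-2)·3+(2)·2 = -5
⇒ M^12 L^-5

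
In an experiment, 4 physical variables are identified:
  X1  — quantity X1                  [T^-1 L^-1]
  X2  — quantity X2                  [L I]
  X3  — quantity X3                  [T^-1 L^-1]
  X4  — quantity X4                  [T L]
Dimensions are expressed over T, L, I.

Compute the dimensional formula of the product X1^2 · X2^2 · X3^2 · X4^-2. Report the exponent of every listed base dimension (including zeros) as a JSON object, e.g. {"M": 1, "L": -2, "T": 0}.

{"T": -6, "L": -4, "I": 2}

Exponent matrix [T,L,I] × [X1,X2,X3,X4]:
  T: [-1  0 -1  1]
  L: [-1  1 -1  1]
  I: [ 0  1  0  0]
  [T]: (2)·-1+(2)·0+(2)·-1+(-2)·1 = -6
  [L]: (2)·-1+(2)·1+(2)·-1+(-2)·1 = -4
  [I]: (2)·0+(2)·1+(2)·0+(-2)·0 = 2
⇒ T^-6 L^-4 I^2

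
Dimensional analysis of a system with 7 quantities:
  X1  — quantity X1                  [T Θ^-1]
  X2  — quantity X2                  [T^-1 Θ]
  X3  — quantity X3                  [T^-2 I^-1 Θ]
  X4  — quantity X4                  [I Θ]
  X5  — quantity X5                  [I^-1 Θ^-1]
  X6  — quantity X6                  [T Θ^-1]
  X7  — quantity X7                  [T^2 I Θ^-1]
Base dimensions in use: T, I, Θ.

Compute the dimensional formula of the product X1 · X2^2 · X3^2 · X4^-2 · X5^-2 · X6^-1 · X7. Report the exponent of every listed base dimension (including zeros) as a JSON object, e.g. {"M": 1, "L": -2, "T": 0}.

Write exponents as rows T,I,Θ / cols X1,X2,X3,X4,X5,X6,X7:
  T: [ 1 -1 -2  0  0  1  2]
  I: [ 0  0 -1  1 -1  0  1]
  Θ: [-1  1  1  1 -1 -1 -1]
  [T]: (1)·1+(2)·-1+(2)·-2+(-2)·0+(-2)·0+(-1)·1+(1)·2 = -4
  [I]: (1)·0+(2)·0+(2)·-1+(-2)·1+(-2)·-1+(-1)·0+(1)·1 = -1
  [Θ]: (1)·-1+(2)·1+(2)·1+(-2)·1+(-2)·-1+(-1)·-1+(1)·-1 = 3
⇒ T^-4 I^-1 Θ^3

{"T": -4, "I": -1, "Θ": 3}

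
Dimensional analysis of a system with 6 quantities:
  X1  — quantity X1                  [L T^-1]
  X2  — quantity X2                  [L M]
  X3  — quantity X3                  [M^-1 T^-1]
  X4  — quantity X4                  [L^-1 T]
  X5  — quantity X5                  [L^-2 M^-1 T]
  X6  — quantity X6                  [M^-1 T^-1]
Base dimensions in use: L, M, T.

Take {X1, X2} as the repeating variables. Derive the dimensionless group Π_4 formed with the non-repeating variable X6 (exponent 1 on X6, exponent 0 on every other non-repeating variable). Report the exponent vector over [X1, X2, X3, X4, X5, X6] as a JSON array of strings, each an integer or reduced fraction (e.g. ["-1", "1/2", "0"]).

["-1", "1", "0", "0", "0", "1"]

Exponent matrix [L,M,T] × [X1,X2,X3,X4,X5,X6]:
  L: [ 1  1  0 -1 -2  0]
  M: [ 0  1 -1  0 -1 -1]
  T: [-1  0 -1  1  1 -1]
Echelon form has 2 nonzero rows (pivots: X1,X2)
Repeat: X1,X2; free: X3,X4,X5,X6
RREF:
  r0: [   1    0    1   -1   -1    1]
  r1: [   0    1   -1    0   -1   -1]
  r2: [   0    0    0    0    0    0]
Fix exponent of X6 at 1, X3 at 0, X4 at 0, X5 at 0; solve each RREF row for its pivot's exponent:
  r0: exp(X1) + (1)·1 = 0 ⇒ exp(X1) = -1
  r1: exp(X2) + (-1)·1 = 0 ⇒ exp(X2) = 1
Π_4 = X1^-1 · X2 · X6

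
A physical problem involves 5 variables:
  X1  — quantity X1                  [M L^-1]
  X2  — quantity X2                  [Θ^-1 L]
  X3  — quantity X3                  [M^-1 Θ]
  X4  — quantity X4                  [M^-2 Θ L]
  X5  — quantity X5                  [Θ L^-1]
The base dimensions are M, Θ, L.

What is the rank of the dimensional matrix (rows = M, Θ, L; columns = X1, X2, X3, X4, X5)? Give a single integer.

Exponent matrix [M,Θ,L] × [X1,X2,X3,X4,X5]:
  M: [ 1  0 -1 -2  0]
  Θ: [ 0 -1  1  1  1]
  L: [-1  1  0  1 -1]
Row reduction gives pivot columns X1,X2; rank = 2

2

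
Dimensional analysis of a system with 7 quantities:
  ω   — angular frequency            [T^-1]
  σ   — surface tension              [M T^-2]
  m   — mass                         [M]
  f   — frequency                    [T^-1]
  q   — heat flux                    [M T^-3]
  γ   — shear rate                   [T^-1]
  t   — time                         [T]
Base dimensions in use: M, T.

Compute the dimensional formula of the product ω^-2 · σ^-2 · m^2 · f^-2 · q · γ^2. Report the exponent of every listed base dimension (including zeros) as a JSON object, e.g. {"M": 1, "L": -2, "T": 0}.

Exponent matrix [M,T] × [ω,σ,m,f,q,γ,t]:
  M: [ 0  1  1  0  1  0  0]
  T: [-1 -2  0 -1 -3 -1  1]
  [M]: (-2)·0+(-2)·1+(2)·1+(-2)·0+(1)·1+(2)·0 = 1
  [T]: (-2)·-1+(-2)·-2+(2)·0+(-2)·-1+(1)·-3+(2)·-1 = 3
⇒ M T^3

{"M": 1, "T": 3}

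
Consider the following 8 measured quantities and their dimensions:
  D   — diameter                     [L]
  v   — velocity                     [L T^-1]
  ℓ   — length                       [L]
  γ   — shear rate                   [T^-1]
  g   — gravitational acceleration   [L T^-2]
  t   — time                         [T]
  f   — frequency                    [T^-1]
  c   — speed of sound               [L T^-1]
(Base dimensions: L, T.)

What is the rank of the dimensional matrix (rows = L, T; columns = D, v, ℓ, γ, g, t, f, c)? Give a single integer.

Dimensional matrix (L×T by D×v×ℓ×γ×g×t×f×c):
  L: [ 1  1  1  0  1  0  0  1]
  T: [ 0 -1  0 -1 -2  1 -1 -1]
Echelon form has 2 nonzero rows (pivots: D,v)

2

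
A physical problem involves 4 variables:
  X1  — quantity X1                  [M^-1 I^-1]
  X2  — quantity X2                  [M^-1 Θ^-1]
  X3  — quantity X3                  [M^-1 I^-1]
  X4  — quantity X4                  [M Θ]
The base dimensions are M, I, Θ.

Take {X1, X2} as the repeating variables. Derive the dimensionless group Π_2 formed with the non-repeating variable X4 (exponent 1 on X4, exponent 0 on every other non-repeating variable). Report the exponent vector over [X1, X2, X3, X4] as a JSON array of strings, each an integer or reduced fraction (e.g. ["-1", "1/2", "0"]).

Exponent matrix [M,I,Θ] × [X1,X2,X3,X4]:
  M: [-1 -1 -1  1]
  I: [-1  0 -1  0]
  Θ: [ 0 -1  0  1]
Row reduction gives pivot columns X1,X2; rank = 2
Pivot set = {X1,X2}, free = {X3,X4}
RREF:
  r0: [   1    0    1    0]
  r1: [   0    1    0   -1]
  r2: [   0    0    0    0]
Fix exponent of X4 at 1, X3 at 0; solve each RREF row for its pivot's exponent:
  r0: exp(X1) + (0)·1 = 0 ⇒ exp(X1) = 0
  r1: exp(X2) + (-1)·1 = 0 ⇒ exp(X2) = 1
Π_2 = X2 · X4

["0", "1", "0", "1"]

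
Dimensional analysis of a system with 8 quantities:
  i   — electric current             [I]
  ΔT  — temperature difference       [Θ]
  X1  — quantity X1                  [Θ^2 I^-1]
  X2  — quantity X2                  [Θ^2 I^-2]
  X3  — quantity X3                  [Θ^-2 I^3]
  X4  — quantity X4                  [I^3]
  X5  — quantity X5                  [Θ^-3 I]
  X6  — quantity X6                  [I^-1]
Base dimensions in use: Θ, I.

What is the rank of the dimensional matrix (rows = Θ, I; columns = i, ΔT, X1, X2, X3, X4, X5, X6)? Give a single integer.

2

Dimensional matrix (Θ×I by i×ΔT×X1×X2×X3×X4×X5×X6):
  Θ: [ 0  1  2  2 -2  0 -3  0]
  I: [ 1  0 -1 -2  3  3  1 -1]
Echelon form has 2 nonzero rows (pivots: i,ΔT)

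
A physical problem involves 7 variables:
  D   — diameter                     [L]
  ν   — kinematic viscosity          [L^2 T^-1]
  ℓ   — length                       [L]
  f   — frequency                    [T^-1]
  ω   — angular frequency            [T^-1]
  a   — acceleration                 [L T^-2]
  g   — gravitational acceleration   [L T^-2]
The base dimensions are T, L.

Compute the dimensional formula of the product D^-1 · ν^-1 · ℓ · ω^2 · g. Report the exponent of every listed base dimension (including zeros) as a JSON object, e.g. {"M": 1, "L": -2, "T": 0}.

Dimensional matrix (T×L by D×ν×ℓ×f×ω×a×g):
  T: [ 0 -1  0 -1 -1 -2 -2]
  L: [ 1  2  1  0  0  1  1]
  [T]: (-1)·0+(-1)·-1+(1)·0+(2)·-1+(1)·-2 = -3
  [L]: (-1)·1+(-1)·2+(1)·1+(2)·0+(1)·1 = -1
⇒ T^-3 L^-1

{"T": -3, "L": -1}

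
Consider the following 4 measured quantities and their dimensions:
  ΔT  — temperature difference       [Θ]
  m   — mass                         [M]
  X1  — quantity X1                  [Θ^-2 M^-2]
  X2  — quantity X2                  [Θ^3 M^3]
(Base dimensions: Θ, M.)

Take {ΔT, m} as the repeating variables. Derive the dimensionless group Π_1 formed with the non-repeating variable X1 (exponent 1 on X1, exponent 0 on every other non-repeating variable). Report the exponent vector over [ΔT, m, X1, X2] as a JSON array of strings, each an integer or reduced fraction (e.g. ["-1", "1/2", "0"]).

["2", "2", "1", "0"]

Exponent matrix [Θ,M] × [ΔT,m,X1,X2]:
  Θ: [ 1  0 -2  3]
  M: [ 0  1 -2  3]
Echelon form has 2 nonzero rows (pivots: ΔT,m)
Repeat: ΔT,m; free: X1,X2
RREF:
  r0: [   1    0   -2    3]
  r1: [   0    1   -2    3]
Fix exponent of X1 at 1, X2 at 0; solve each RREF row for its pivot's exponent:
  r0: exp(ΔT) + (-2)·1 = 0 ⇒ exp(ΔT) = 2
  r1: exp(m) + (-2)·1 = 0 ⇒ exp(m) = 2
Π_1 = ΔT^2 · m^2 · X1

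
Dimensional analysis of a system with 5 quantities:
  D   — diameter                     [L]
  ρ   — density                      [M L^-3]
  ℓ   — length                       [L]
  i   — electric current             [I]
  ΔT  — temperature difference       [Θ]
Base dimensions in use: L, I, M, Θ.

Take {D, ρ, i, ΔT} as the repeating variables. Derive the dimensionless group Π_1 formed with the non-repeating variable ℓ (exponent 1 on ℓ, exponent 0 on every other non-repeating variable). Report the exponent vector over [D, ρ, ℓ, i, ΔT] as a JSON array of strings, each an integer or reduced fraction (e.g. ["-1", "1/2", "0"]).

["-1", "0", "1", "0", "0"]

Dimensional matrix (L×I×M×Θ by D×ρ×ℓ×i×ΔT):
  L: [ 1 -3  1  0  0]
  I: [ 0  0  0  1  0]
  M: [ 0  1  0  0  0]
  Θ: [ 0  0  0  0  1]
RREF → pivots at {D,ρ,i,ΔT} ⇒ r = 4
Pivot set = {D,ρ,i,ΔT}, free = {ℓ}
RREF:
  r0: [   1    0    1    0    0]
  r1: [   0    1    0    0    0]
  r2: [   0    0    0    1    0]
  r3: [   0    0    0    0    1]
Fix exponent of ℓ at 1; solve each RREF row for its pivot's exponent:
  r0: exp(D) + (1)·1 = 0 ⇒ exp(D) = -1
  r1: exp(ρ) + (0)·1 = 0 ⇒ exp(ρ) = 0
  r2: exp(i) + (0)·1 = 0 ⇒ exp(i) = 0
  r3: exp(ΔT) + (0)·1 = 0 ⇒ exp(ΔT) = 0
Π_1 = D^-1 · ℓ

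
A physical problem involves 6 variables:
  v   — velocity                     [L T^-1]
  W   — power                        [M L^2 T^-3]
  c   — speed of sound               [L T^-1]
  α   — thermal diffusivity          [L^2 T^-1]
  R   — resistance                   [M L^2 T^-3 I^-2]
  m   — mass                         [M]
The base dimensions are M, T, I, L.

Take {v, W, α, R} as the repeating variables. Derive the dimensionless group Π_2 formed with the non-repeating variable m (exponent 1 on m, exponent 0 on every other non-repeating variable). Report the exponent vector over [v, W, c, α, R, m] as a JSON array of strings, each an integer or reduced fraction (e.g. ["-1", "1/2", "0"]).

Exponent matrix [M,T,I,L] × [v,W,c,α,R,m]:
  M: [ 0  1  0  0  1  1]
  T: [-1 -3 -1 -1 -3  0]
  I: [ 0  0  0  0 -2  0]
  L: [ 1  2  1  2  2  0]
RREF → pivots at {v,W,α,R} ⇒ r = 4
Pivot set = {v,W,α,R}, free = {c,m}
RREF:
  r0: [   1    0    1    0    0   -4]
  r1: [   0    1    0    0    0    1]
  r2: [   0    0    0    1    0    1]
  r3: [   0    0    0    0    1    0]
Fix exponent of m at 1, c at 0; solve each RREF row for its pivot's exponent:
  r0: exp(v) + (-4)·1 = 0 ⇒ exp(v) = 4
  r1: exp(W) + (1)·1 = 0 ⇒ exp(W) = -1
  r2: exp(α) + (1)·1 = 0 ⇒ exp(α) = -1
  r3: exp(R) + (0)·1 = 0 ⇒ exp(R) = 0
Π_2 = v^4 · W^-1 · α^-1 · m

["4", "-1", "0", "-1", "0", "1"]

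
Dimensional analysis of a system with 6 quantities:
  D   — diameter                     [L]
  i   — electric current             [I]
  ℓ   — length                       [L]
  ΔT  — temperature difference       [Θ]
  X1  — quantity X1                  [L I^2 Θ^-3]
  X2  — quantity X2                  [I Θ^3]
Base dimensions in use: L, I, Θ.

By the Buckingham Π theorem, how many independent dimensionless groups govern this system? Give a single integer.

3

Exponent matrix [L,I,Θ] × [D,i,ℓ,ΔT,X1,X2]:
  L: [ 1  0  1  0  1  0]
  I: [ 0  1  0  0  2  1]
  Θ: [ 0  0  0  1 -3  3]
RREF → pivots at {D,i,ΔT} ⇒ r = 3
n=6, r=3 ⇒ 3 dimensionless groups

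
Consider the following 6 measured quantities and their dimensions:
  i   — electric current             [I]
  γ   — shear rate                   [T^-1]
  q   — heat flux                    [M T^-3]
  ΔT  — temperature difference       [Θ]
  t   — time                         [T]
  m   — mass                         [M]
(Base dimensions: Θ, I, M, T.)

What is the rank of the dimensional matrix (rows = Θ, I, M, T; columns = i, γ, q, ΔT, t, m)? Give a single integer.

4

Dimensional matrix (Θ×I×M×T by i×γ×q×ΔT×t×m):
  Θ: [ 0  0  0  1  0  0]
  I: [ 1  0  0  0  0  0]
  M: [ 0  0  1  0  0  1]
  T: [ 0 -1 -3  0  1  0]
Echelon form has 4 nonzero rows (pivots: i,γ,q,ΔT)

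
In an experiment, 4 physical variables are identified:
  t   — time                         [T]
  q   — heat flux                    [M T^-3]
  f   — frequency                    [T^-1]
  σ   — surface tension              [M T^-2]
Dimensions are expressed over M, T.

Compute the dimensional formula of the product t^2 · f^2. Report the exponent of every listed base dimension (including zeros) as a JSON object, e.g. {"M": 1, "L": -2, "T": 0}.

{"M": 0, "T": 0}

Exponent matrix [M,T] × [t,q,f,σ]:
  M: [ 0  1  0  1]
  T: [ 1 -3 -1 -2]
  [M]: (2)·0+(2)·0 = 0
  [T]: (2)·1+(2)·-1 = 0
⇒ 1 (dimensionless)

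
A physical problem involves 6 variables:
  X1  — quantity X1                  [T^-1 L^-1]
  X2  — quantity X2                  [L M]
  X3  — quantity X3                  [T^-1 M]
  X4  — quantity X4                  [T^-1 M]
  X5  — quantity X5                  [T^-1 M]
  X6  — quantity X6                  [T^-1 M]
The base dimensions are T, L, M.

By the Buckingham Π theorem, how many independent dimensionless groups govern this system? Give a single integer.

4

Dimensional matrix (T×L×M by X1×X2×X3×X4×X5×X6):
  T: [-1  0 -1 -1 -1 -1]
  L: [-1  1  0  0  0  0]
  M: [ 0  1  1  1  1  1]
Row reduction gives pivot columns X1,X2; rank = 2
Π count = n − r = 6 − 2 = 4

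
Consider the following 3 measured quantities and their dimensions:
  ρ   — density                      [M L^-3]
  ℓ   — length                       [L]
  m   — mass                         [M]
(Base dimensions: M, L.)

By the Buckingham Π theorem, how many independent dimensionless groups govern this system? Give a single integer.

1

Write exponents as rows M,L / cols ρ,ℓ,m:
  M: [ 1  0  1]
  L: [-3  1  0]
Echelon form has 2 nonzero rows (pivots: ρ,ℓ)
3 vars − rank 2 = 1 Π group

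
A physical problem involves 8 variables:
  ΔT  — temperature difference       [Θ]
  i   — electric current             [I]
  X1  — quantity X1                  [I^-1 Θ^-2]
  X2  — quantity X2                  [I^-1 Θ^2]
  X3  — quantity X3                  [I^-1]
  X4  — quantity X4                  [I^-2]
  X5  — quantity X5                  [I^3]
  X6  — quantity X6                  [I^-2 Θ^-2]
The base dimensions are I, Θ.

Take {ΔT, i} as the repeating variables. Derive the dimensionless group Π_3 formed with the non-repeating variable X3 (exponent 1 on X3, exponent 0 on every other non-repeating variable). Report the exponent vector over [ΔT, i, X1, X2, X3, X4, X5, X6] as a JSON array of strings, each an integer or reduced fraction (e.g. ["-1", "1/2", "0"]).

["0", "1", "0", "0", "1", "0", "0", "0"]

Write exponents as rows I,Θ / cols ΔT,i,X1,X2,X3,X4,X5,X6:
  I: [ 0  1 -1 -1 -1 -2  3 -2]
  Θ: [ 1  0 -2  2  0  0  0 -2]
Row reduction gives pivot columns ΔT,i; rank = 2
Repeat: ΔT,i; free: X1,X2,X3,X4,X5,X6
RREF:
  r0: [   1    0   -2    2    0    0    0   -2]
  r1: [   0    1   -1   -1   -1   -2    3   -2]
Fix exponent of X3 at 1, X1 at 0, X2 at 0, X4 at 0, X5 at 0, X6 at 0; solve each RREF row for its pivot's exponent:
  r0: exp(ΔT) + (0)·1 = 0 ⇒ exp(ΔT) = 0
  r1: exp(i) + (-1)·1 = 0 ⇒ exp(i) = 1
Π_3 = i · X3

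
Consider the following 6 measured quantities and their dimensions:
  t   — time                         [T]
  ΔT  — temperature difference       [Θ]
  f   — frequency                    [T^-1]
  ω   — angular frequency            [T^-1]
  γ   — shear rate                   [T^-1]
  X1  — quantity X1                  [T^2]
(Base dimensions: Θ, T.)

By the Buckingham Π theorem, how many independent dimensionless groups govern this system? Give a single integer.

4

Write exponents as rows Θ,T / cols t,ΔT,f,ω,γ,X1:
  Θ: [ 0  1  0  0  0  0]
  T: [ 1  0 -1 -1 -1  2]
RREF → pivots at {t,ΔT} ⇒ r = 2
n=6, r=2 ⇒ 4 dimensionless groups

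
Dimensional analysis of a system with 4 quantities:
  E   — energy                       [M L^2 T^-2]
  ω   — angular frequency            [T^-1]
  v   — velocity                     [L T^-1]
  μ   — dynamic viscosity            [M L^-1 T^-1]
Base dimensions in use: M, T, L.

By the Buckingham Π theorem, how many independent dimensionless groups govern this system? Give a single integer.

Write exponents as rows M,T,L / cols E,ω,v,μ:
  M: [ 1  0  0  1]
  T: [-2 -1 -1 -1]
  L: [ 2  0  1 -1]
Row reduction gives pivot columns E,ω,v; rank = 3
Π count = n − r = 4 − 3 = 1

1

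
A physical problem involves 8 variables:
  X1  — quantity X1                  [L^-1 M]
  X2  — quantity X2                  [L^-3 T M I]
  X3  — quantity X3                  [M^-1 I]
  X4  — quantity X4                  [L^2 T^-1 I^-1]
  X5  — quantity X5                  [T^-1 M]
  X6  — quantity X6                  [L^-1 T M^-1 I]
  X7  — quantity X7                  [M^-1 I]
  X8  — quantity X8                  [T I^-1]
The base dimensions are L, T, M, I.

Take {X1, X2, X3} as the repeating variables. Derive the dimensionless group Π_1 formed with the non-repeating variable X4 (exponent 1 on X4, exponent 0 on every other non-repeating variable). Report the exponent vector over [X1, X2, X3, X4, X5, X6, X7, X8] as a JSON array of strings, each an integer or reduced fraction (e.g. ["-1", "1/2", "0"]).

["-1", "1", "0", "1", "0", "0", "0", "0"]

Exponent matrix [L,T,M,I] × [X1,X2,X3,X4,X5,X6,X7,X8]:
  L: [-1 -3  0  2  0 -1  0  0]
  T: [ 0  1  0 -1 -1  1  0  1]
  M: [ 1  1 -1  0  1 -1 -1  0]
  I: [ 0  1  1 -1  0  1  1 -1]
RREF → pivots at {X1,X2,X3} ⇒ r = 3
Repeat: X1,X2,X3; free: X4,X5,X6,X7,X8
RREF:
  r0: [   1    0    0    1    3   -2    0   -3]
  r1: [   0    1    0   -1   -1    1    0    1]
  r2: [   0    0    1    0    1    0    1   -2]
  r3: [   0    0    0    0    0    0    0    0]
Fix exponent of X4 at 1, X5 at 0, X6 at 0, X7 at 0, X8 at 0; solve each RREF row for its pivot's exponent:
  r0: exp(X1) + (1)·1 = 0 ⇒ exp(X1) = -1
  r1: exp(X2) + (-1)·1 = 0 ⇒ exp(X2) = 1
  r2: exp(X3) + (0)·1 = 0 ⇒ exp(X3) = 0
Π_1 = X1^-1 · X2 · X4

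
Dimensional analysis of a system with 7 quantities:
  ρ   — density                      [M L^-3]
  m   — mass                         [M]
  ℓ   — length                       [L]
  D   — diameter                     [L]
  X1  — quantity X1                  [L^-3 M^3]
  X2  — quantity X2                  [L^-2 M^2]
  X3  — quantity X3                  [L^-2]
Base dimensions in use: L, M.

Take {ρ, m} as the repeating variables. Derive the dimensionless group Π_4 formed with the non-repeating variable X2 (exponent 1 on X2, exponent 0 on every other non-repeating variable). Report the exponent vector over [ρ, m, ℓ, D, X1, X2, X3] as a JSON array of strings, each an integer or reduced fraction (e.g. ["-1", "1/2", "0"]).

Dimensional matrix (L×M by ρ×m×ℓ×D×X1×X2×X3):
  L: [-3  0  1  1 -3 -2 -2]
  M: [ 1  1  0  0  3  2  0]
RREF → pivots at {ρ,m} ⇒ r = 2
Pivot set = {ρ,m}, free = {ℓ,D,X1,X2,X3}
RREF:
  r0: [   1    0 -1/3 -1/3    1  2/3  2/3]
  r1: [   0    1  1/3  1/3    2  4/3 -2/3]
Fix exponent of X2 at 1, ℓ at 0, D at 0, X1 at 0, X3 at 0; solve each RREF row for its pivot's exponent:
  r0: exp(ρ) + (2/3)·1 = 0 ⇒ exp(ρ) = -2/3
  r1: exp(m) + (4/3)·1 = 0 ⇒ exp(m) = -4/3
Π_4 = ρ^(-2/3) · m^(-4/3) · X2

["-2/3", "-4/3", "0", "0", "0", "1", "0"]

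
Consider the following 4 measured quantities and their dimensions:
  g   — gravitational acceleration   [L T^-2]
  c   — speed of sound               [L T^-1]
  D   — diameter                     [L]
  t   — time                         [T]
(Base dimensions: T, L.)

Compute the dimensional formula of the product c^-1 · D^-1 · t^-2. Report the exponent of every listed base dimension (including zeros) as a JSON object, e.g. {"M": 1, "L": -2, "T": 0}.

{"T": -1, "L": -2}

Exponent matrix [T,L] × [g,c,D,t]:
  T: [-2 -1  0  1]
  L: [ 1  1  1  0]
  [T]: (-1)·-1+(-1)·0+(-2)·1 = -1
  [L]: (-1)·1+(-1)·1+(-2)·0 = -2
⇒ T^-1 L^-2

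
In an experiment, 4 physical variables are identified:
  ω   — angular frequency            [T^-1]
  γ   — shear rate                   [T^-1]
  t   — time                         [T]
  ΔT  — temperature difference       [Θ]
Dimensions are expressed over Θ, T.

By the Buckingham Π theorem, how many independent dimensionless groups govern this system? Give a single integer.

Dimensional matrix (Θ×T by ω×γ×t×ΔT):
  Θ: [ 0  0  0  1]
  T: [-1 -1  1  0]
RREF → pivots at {ω,ΔT} ⇒ r = 2
Π count = n − r = 4 − 2 = 2

2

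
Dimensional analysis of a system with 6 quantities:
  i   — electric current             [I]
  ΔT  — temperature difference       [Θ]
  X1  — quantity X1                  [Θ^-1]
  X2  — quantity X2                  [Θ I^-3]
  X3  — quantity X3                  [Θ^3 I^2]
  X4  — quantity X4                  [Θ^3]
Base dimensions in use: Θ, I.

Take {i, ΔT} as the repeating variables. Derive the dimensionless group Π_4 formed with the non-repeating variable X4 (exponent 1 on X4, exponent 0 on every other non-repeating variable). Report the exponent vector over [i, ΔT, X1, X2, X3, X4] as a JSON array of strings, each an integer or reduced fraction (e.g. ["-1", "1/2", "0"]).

Dimensional matrix (Θ×I by i×ΔT×X1×X2×X3×X4):
  Θ: [ 0  1 -1  1  3  3]
  I: [ 1  0  0 -3  2  0]
Echelon form has 2 nonzero rows (pivots: i,ΔT)
Repeat: i,ΔT; free: X1,X2,X3,X4
RREF:
  r0: [   1    0    0   -3    2    0]
  r1: [   0    1   -1    1    3    3]
Fix exponent of X4 at 1, X1 at 0, X2 at 0, X3 at 0; solve each RREF row for its pivot's exponent:
  r0: exp(i) + (0)·1 = 0 ⇒ exp(i) = 0
  r1: exp(ΔT) + (3)·1 = 0 ⇒ exp(ΔT) = -3
Π_4 = ΔT^-3 · X4

["0", "-3", "0", "0", "0", "1"]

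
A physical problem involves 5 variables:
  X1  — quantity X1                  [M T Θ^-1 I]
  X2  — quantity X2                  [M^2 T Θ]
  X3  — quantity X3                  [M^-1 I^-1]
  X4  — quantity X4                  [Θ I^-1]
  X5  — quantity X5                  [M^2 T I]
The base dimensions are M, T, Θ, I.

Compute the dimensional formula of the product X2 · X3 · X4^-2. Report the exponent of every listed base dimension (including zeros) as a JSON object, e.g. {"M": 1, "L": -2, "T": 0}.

{"M": 1, "T": 1, "Θ": -1, "I": 1}

Dimensional matrix (M×T×Θ×I by X1×X2×X3×X4×X5):
  M: [ 1  2 -1  0  2]
  T: [ 1  1  0  0  1]
  Θ: [-1  1  0  1  0]
  I: [ 1  0 -1 -1  1]
  [M]: (1)·2+(1)·-1+(-2)·0 = 1
  [T]: (1)·1+(1)·0+(-2)·0 = 1
  [Θ]: (1)·1+(1)·0+(-2)·1 = -1
  [I]: (1)·0+(1)·-1+(-2)·-1 = 1
⇒ M T Θ^-1 I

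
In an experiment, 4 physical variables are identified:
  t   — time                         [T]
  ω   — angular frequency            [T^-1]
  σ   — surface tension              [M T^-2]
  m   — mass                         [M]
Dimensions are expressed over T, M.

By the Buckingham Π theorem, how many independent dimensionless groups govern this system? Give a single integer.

Exponent matrix [T,M] × [t,ω,σ,m]:
  T: [ 1 -1 -2  0]
  M: [ 0  0  1  1]
RREF → pivots at {t,σ} ⇒ r = 2
n=4, r=2 ⇒ 2 dimensionless groups

2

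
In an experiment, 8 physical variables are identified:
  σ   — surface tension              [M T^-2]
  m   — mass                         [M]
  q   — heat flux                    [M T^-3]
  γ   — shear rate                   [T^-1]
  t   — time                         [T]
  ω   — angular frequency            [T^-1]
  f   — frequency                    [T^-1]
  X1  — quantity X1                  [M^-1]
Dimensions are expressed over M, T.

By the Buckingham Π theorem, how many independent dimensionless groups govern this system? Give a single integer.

Exponent matrix [M,T] × [σ,m,q,γ,t,ω,f,X1]:
  M: [ 1  1  1  0  0  0  0 -1]
  T: [-2  0 -3 -1  1 -1 -1  0]
RREF → pivots at {σ,m} ⇒ r = 2
Π count = n − r = 8 − 2 = 6

6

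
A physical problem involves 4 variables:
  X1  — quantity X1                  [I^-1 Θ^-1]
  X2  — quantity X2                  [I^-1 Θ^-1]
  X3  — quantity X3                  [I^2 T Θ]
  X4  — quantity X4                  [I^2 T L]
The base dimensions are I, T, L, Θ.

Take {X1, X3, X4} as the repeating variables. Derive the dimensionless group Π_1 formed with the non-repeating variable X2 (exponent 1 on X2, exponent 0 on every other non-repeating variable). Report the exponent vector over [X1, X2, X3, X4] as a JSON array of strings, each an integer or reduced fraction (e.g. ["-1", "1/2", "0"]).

["-1", "1", "0", "0"]

Write exponents as rows I,T,L,Θ / cols X1,X2,X3,X4:
  I: [-1 -1  2  2]
  T: [ 0  0  1  1]
  L: [ 0  0  0  1]
  Θ: [-1 -1  1  0]
RREF → pivots at {X1,X3,X4} ⇒ r = 3
Pivot set = {X1,X3,X4}, free = {X2}
RREF:
  r0: [   1    1    0    0]
  r1: [   0    0    1    0]
  r2: [   0    0    0    1]
  r3: [   0    0    0    0]
Fix exponent of X2 at 1; solve each RREF row for its pivot's exponent:
  r0: exp(X1) + (1)·1 = 0 ⇒ exp(X1) = -1
  r1: exp(X3) + (0)·1 = 0 ⇒ exp(X3) = 0
  r2: exp(X4) + (0)·1 = 0 ⇒ exp(X4) = 0
Π_1 = X1^-1 · X2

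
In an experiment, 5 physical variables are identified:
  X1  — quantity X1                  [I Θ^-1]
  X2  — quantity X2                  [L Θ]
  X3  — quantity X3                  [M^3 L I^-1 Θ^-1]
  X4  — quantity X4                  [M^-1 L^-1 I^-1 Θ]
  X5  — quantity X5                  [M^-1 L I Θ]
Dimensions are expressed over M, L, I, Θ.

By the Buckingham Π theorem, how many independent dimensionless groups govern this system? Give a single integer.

2

Exponent matrix [M,L,I,Θ] × [X1,X2,X3,X4,X5]:
  M: [ 0  0  3 -1 -1]
  L: [ 0  1  1 -1  1]
  I: [ 1  0 -1 -1  1]
  Θ: [-1  1 -1  1  1]
RREF → pivots at {X1,X2,X3} ⇒ r = 3
Π count = n − r = 5 − 3 = 2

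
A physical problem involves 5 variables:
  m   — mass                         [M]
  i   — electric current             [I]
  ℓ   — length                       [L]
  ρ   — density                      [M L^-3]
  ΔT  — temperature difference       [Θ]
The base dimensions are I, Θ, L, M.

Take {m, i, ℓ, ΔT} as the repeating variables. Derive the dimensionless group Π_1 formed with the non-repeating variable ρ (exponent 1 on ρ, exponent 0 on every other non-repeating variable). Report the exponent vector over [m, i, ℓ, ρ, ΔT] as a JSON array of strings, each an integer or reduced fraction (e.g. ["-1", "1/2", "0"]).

["-1", "0", "3", "1", "0"]

Write exponents as rows I,Θ,L,M / cols m,i,ℓ,ρ,ΔT:
  I: [ 0  1  0  0  0]
  Θ: [ 0  0  0  0  1]
  L: [ 0  0  1 -3  0]
  M: [ 1  0  0  1  0]
RREF → pivots at {m,i,ℓ,ΔT} ⇒ r = 4
Pivot set = {m,i,ℓ,ΔT}, free = {ρ}
RREF:
  r0: [   1    0    0    1    0]
  r1: [   0    1    0    0    0]
  r2: [   0    0    1   -3    0]
  r3: [   0    0    0    0    1]
Fix exponent of ρ at 1; solve each RREF row for its pivot's exponent:
  r0: exp(m) + (1)·1 = 0 ⇒ exp(m) = -1
  r1: exp(i) + (0)·1 = 0 ⇒ exp(i) = 0
  r2: exp(ℓ) + (-3)·1 = 0 ⇒ exp(ℓ) = 3
  r3: exp(ΔT) + (0)·1 = 0 ⇒ exp(ΔT) = 0
Π_1 = m^-1 · ℓ^3 · ρ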